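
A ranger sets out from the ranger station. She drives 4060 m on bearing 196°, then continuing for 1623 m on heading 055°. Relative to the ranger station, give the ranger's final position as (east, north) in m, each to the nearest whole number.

Leg 1 (196°, 4060 m): east 4060 sin 196° = -1119.09, north 4060 cos 196° = -3902.72
Leg 2 (055°, 1623 m): east 1623 sin 55° = 1329.48, north 1623 cos 55° = 930.91
Summing: 210.40 m east, -2971.81 m north → (210, -2972).

(210, -2972)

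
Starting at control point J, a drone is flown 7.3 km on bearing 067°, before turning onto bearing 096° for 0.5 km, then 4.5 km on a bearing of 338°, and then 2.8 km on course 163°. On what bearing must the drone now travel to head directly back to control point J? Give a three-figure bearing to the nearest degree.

Leg 1 (067°, 7.3 km): east 7.3 sin 67° = 6.72, north 7.3 cos 67° = 2.85
Leg 2 (096°, 0.5 km): east 0.5 sin 96° = 0.50, north 0.5 cos 96° = -0.05
Leg 3 (338°, 4.5 km): east 4.5 sin 338° = -1.69, north 4.5 cos 338° = 4.17
Leg 4 (163°, 2.8 km): east 2.8 sin 163° = 0.82, north 2.8 cos 163° = -2.68
Net displacement: 6.35 east, 4.29 north. Direction back to start is (-6.35, -4.29): bearing = atan2(-6.35, -4.29) mod 360° = 235.93° ≈ 236°.

236°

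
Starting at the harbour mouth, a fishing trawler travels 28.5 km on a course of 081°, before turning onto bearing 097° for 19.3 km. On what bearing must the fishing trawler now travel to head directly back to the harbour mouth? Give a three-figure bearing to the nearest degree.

Leg 1 (081°, 28.5 km): east 28.5 sin 81° = 28.15, north 28.5 cos 81° = 4.46
Leg 2 (097°, 19.3 km): east 19.3 sin 97° = 19.16, north 19.3 cos 97° = -2.35
Net displacement: 47.31 east, 2.11 north. Direction back to start is (-47.31, -2.11): bearing = atan2(-47.31, -2.11) mod 360° = 267.45° ≈ 267°.

267°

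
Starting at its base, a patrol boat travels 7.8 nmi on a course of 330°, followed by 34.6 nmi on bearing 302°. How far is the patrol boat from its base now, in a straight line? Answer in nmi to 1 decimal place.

41.6 nmi

Leg 1 (330°, 7.8 nmi): east 7.8 sin 330° = -3.90, north 7.8 cos 330° = 6.75
Leg 2 (302°, 34.6 nmi): east 34.6 sin 302° = -29.34, north 34.6 cos 302° = 18.34
Net: -33.24 east, 25.09 north. Distance = √((-33.24)² + (25.09)²) = 41.648 nmi.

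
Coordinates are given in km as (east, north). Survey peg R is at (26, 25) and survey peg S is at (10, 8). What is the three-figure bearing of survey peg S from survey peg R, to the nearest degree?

Δeast = 10 − 26 = -16.00; Δnorth = 8 − 25 = -17.00.
Bearing = atan2(Δeast, Δnorth) mod 360° = 223.26° ≈ 223°.

223°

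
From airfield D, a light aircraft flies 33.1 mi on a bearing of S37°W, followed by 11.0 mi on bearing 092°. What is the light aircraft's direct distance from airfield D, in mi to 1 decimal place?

28.3 mi

Leg 1 (S37°W, 33.1 mi): east 33.1 sin 217° = -19.92, north 33.1 cos 217° = -26.43
Leg 2 (092°, 11.0 mi): east 11.0 sin 92° = 10.99, north 11.0 cos 92° = -0.38
Net: -8.93 east, -26.82 north. Distance = √((-8.93)² + (-26.82)²) = 28.265 mi.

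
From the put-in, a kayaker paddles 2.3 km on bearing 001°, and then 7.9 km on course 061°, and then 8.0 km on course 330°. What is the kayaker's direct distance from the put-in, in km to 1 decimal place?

13.4 km

Leg 1 (001°, 2.3 km): east 2.3 sin 1° = 0.04, north 2.3 cos 1° = 2.30
Leg 2 (061°, 7.9 km): east 7.9 sin 61° = 6.91, north 7.9 cos 61° = 3.83
Leg 3 (330°, 8.0 km): east 8.0 sin 330° = -4.00, north 8.0 cos 330° = 6.93
Net: 2.95 east, 13.06 north. Distance = √((2.95)² + (13.06)²) = 13.387 km.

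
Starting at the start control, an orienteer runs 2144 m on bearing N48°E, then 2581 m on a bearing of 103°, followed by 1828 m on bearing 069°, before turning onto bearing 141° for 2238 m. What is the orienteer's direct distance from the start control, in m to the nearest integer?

Leg 1 (N48°E, 2144 m): east 2144 sin 48° = 1593.30, north 2144 cos 48° = 1434.62
Leg 2 (103°, 2581 m): east 2581 sin 103° = 2514.85, north 2581 cos 103° = -580.60
Leg 3 (069°, 1828 m): east 1828 sin 69° = 1706.59, north 1828 cos 69° = 655.10
Leg 4 (141°, 2238 m): east 2238 sin 141° = 1408.42, north 2238 cos 141° = -1739.25
Net: 7223.16 east, -230.14 north. Distance = √((7223.16)² + (-230.14)²) = 7226.821 m.

7227 m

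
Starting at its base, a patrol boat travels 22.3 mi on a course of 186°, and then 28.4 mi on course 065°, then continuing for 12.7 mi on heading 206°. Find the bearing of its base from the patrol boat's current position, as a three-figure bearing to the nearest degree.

Leg 1 (186°, 22.3 mi): east 22.3 sin 186° = -2.33, north 22.3 cos 186° = -22.18
Leg 2 (065°, 28.4 mi): east 28.4 sin 65° = 25.74, north 28.4 cos 65° = 12.00
Leg 3 (206°, 12.7 mi): east 12.7 sin 206° = -5.57, north 12.7 cos 206° = -11.41
Net displacement: 17.84 east, -21.59 north. Direction back to start is (-17.84, 21.59): bearing = atan2(-17.84, 21.59) mod 360° = 320.43° ≈ 320°.

320°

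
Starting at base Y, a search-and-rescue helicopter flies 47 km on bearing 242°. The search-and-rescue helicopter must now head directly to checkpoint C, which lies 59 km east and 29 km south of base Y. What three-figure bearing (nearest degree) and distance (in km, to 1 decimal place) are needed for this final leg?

Leg 1 (242°, 47 km): east 47 sin 242° = -41.50, north 47 cos 242° = -22.07
Current position: (-41.50, -22.07). Target: (59, -29). Remaining: Δeast = 100.50, Δnorth = -6.93.
Bearing = atan2(100.50, -6.93) mod 360° = 93.95°; distance = √((100.50)² + (-6.93)²) = 100.738 km.

094°, 100.7 km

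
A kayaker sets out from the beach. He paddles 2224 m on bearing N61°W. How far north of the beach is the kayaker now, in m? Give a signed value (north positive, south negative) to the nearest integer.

Leg 1 (N61°W, 2224 m): east 2224 sin 299° = -1945.15, north 2224 cos 299° = 1078.22
Net north component: 1078.22 m.

1078 m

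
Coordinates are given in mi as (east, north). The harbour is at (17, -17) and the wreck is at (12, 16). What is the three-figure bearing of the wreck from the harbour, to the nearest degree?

351°

Δeast = 12 − 17 = -5.00; Δnorth = 16 − -17 = 33.00.
Bearing = atan2(Δeast, Δnorth) mod 360° = 351.38° ≈ 351°.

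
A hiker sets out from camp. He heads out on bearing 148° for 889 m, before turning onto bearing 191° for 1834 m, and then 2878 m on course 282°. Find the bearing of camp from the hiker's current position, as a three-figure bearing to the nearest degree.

Leg 1 (148°, 889 m): east 889 sin 148° = 471.10, north 889 cos 148° = -753.91
Leg 2 (191°, 1834 m): east 1834 sin 191° = -349.94, north 1834 cos 191° = -1800.30
Leg 3 (282°, 2878 m): east 2878 sin 282° = -2815.11, north 2878 cos 282° = 598.37
Net displacement: -2693.95 east, -1955.85 north. Direction back to start is (2693.95, 1955.85): bearing = atan2(2693.95, 1955.85) mod 360° = 54.02° ≈ 054°.

054°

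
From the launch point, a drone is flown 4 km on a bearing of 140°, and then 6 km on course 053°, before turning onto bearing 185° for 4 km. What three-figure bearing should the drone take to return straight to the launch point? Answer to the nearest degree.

Leg 1 (140°, 4 km): east 4 sin 140° = 2.57, north 4 cos 140° = -3.06
Leg 2 (053°, 6 km): east 6 sin 53° = 4.79, north 6 cos 53° = 3.61
Leg 3 (185°, 4 km): east 4 sin 185° = -0.35, north 4 cos 185° = -3.98
Net displacement: 7.01 east, -3.44 north. Direction back to start is (-7.01, 3.44): bearing = atan2(-7.01, 3.44) mod 360° = 296.11° ≈ 296°.

296°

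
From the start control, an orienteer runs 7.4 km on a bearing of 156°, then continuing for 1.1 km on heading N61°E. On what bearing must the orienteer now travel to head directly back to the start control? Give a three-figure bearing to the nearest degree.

327°

Leg 1 (156°, 7.4 km): east 7.4 sin 156° = 3.01, north 7.4 cos 156° = -6.76
Leg 2 (N61°E, 1.1 km): east 1.1 sin 61° = 0.96, north 1.1 cos 61° = 0.53
Net displacement: 3.97 east, -6.23 north. Direction back to start is (-3.97, 6.23): bearing = atan2(-3.97, 6.23) mod 360° = 327.47° ≈ 327°.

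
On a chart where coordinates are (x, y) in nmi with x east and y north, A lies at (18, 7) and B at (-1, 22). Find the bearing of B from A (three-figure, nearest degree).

308°

Δeast = -1 − 18 = -19.00; Δnorth = 22 − 7 = 15.00.
Bearing = atan2(Δeast, Δnorth) mod 360° = 308.29° ≈ 308°.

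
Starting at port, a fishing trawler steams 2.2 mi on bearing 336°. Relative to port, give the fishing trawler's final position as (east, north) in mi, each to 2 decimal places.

Leg 1 (336°, 2.2 mi): east 2.2 sin 336° = -0.89, north 2.2 cos 336° = 2.01
Summing: -0.89 mi east, 2.01 mi north → (-0.89, 2.01).

(-0.89, 2.01)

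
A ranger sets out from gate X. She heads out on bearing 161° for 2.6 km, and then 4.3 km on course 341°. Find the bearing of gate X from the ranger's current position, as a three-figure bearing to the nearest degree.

Leg 1 (161°, 2.6 km): east 2.6 sin 161° = 0.85, north 2.6 cos 161° = -2.46
Leg 2 (341°, 4.3 km): east 4.3 sin 341° = -1.40, north 4.3 cos 341° = 4.07
Net displacement: -0.55 east, 1.61 north. Direction back to start is (0.55, -1.61): bearing = atan2(0.55, -1.61) mod 360° = 161.00° ≈ 161°.

161°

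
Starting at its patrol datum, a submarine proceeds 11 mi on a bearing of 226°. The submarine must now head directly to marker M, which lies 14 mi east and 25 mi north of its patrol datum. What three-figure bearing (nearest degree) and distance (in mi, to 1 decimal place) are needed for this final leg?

034°, 39.3 mi

Leg 1 (226°, 11 mi): east 11 sin 226° = -7.91, north 11 cos 226° = -7.64
Current position: (-7.91, -7.64). Target: (14, 25). Remaining: Δeast = 21.91, Δnorth = 32.64.
Bearing = atan2(21.91, 32.64) mod 360° = 33.87°; distance = √((21.91)² + (32.64)²) = 39.314 mi.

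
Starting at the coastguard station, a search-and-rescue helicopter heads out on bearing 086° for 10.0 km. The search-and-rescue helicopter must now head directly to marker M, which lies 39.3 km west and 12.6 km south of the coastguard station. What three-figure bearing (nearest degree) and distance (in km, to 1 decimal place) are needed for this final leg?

Leg 1 (086°, 10.0 km): east 10.0 sin 86° = 9.98, north 10.0 cos 86° = 0.70
Current position: (9.98, 0.70). Target: (-39.3, -12.6). Remaining: Δeast = -49.28, Δnorth = -13.30.
Bearing = atan2(-49.28, -13.30) mod 360° = 254.90°; distance = √((-49.28)² + (-13.30)²) = 51.038 km.

255°, 51.0 km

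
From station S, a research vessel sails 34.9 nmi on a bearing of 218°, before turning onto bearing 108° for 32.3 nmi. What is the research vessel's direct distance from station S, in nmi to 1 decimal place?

38.6 nmi

Leg 1 (218°, 34.9 nmi): east 34.9 sin 218° = -21.49, north 34.9 cos 218° = -27.50
Leg 2 (108°, 32.3 nmi): east 32.3 sin 108° = 30.72, north 32.3 cos 108° = -9.98
Net: 9.23 east, -37.48 north. Distance = √((9.23)² + (-37.48)²) = 38.603 nmi.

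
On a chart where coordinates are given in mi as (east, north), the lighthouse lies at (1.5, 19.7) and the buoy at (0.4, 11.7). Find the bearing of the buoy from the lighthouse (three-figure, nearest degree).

Δeast = 0.4 − 1.5 = -1.10; Δnorth = 11.7 − 19.7 = -8.00.
Bearing = atan2(Δeast, Δnorth) mod 360° = 187.83° ≈ 188°.

188°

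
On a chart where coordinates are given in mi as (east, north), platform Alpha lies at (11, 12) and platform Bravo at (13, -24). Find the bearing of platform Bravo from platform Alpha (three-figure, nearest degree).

177°

Δeast = 13 − 11 = 2.00; Δnorth = -24 − 12 = -36.00.
Bearing = atan2(Δeast, Δnorth) mod 360° = 176.82° ≈ 177°.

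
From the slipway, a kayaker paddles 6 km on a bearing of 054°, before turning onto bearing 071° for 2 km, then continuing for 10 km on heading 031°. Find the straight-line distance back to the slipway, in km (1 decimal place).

17.4 km

Leg 1 (054°, 6 km): east 6 sin 54° = 4.85, north 6 cos 54° = 3.53
Leg 2 (071°, 2 km): east 2 sin 71° = 1.89, north 2 cos 71° = 0.65
Leg 3 (031°, 10 km): east 10 sin 31° = 5.15, north 10 cos 31° = 8.57
Net: 11.90 east, 12.75 north. Distance = √((11.90)² + (12.75)²) = 17.437 km.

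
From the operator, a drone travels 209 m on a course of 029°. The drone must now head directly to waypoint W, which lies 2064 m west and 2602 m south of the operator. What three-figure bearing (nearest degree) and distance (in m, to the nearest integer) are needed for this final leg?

Leg 1 (029°, 209 m): east 209 sin 29° = 101.33, north 209 cos 29° = 182.80
Current position: (101.33, 182.80). Target: (-2064, -2602). Remaining: Δeast = -2165.33, Δnorth = -2784.80.
Bearing = atan2(-2165.33, -2784.80) mod 360° = 217.87°; distance = √((-2165.33)² + (-2784.80)²) = 3527.566 m.

218°, 3528 m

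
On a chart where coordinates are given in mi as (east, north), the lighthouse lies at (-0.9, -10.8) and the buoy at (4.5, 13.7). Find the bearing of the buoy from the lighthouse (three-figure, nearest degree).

012°

Δeast = 4.5 − -0.9 = 5.40; Δnorth = 13.7 − -10.8 = 24.50.
Bearing = atan2(Δeast, Δnorth) mod 360° = 12.43° ≈ 012°.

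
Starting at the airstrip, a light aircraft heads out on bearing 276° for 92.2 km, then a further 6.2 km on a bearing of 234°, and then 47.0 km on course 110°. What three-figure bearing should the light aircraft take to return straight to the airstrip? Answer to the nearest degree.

079°

Leg 1 (276°, 92.2 km): east 92.2 sin 276° = -91.69, north 92.2 cos 276° = 9.64
Leg 2 (234°, 6.2 km): east 6.2 sin 234° = -5.02, north 6.2 cos 234° = -3.64
Leg 3 (110°, 47.0 km): east 47.0 sin 110° = 44.17, north 47.0 cos 110° = -16.07
Net displacement: -52.55 east, -10.08 north. Direction back to start is (52.55, 10.08): bearing = atan2(52.55, 10.08) mod 360° = 79.14° ≈ 079°.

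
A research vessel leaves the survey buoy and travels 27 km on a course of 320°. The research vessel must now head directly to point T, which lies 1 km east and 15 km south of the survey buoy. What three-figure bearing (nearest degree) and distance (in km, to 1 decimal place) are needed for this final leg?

153°, 40.1 km

Leg 1 (320°, 27 km): east 27 sin 320° = -17.36, north 27 cos 320° = 20.68
Current position: (-17.36, 20.68). Target: (1, -15). Remaining: Δeast = 18.36, Δnorth = -35.68.
Bearing = atan2(18.36, -35.68) mod 360° = 152.78°; distance = √((18.36)² + (-35.68)²) = 40.127 km.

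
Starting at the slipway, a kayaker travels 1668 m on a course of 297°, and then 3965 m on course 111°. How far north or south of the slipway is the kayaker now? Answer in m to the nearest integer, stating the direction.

664 m south

Leg 1 (297°, 1668 m): east 1668 sin 297° = -1486.20, north 1668 cos 297° = 757.26
Leg 2 (111°, 3965 m): east 3965 sin 111° = 3701.65, north 3965 cos 111° = -1420.93
Net north component: -663.67 m.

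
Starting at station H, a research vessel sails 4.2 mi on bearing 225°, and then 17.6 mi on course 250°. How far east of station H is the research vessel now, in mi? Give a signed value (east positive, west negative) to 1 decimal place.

Leg 1 (225°, 4.2 mi): east 4.2 sin 225° = -2.97, north 4.2 cos 225° = -2.97
Leg 2 (250°, 17.6 mi): east 17.6 sin 250° = -16.54, north 17.6 cos 250° = -6.02
Net east component: -19.51 mi.

-19.5 mi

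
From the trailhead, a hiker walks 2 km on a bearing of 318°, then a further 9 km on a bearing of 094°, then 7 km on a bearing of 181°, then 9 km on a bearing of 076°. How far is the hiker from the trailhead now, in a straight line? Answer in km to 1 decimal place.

Leg 1 (318°, 2 km): east 2 sin 318° = -1.34, north 2 cos 318° = 1.49
Leg 2 (094°, 9 km): east 9 sin 94° = 8.98, north 9 cos 94° = -0.63
Leg 3 (181°, 7 km): east 7 sin 181° = -0.12, north 7 cos 181° = -7.00
Leg 4 (076°, 9 km): east 9 sin 76° = 8.73, north 9 cos 76° = 2.18
Net: 16.25 east, -3.96 north. Distance = √((16.25)² + (-3.96)²) = 16.727 km.

16.7 km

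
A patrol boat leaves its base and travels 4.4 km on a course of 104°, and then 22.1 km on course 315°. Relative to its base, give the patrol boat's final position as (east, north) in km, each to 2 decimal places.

Leg 1 (104°, 4.4 km): east 4.4 sin 104° = 4.27, north 4.4 cos 104° = -1.06
Leg 2 (315°, 22.1 km): east 22.1 sin 315° = -15.63, north 22.1 cos 315° = 15.63
Summing: -11.36 km east, 14.56 km north → (-11.36, 14.56).

(-11.36, 14.56)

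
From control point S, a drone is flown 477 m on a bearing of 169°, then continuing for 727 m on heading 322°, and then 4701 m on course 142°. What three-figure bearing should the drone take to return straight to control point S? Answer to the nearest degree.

325°

Leg 1 (169°, 477 m): east 477 sin 169° = 91.02, north 477 cos 169° = -468.24
Leg 2 (322°, 727 m): east 727 sin 322° = -447.59, north 727 cos 322° = 572.88
Leg 3 (142°, 4701 m): east 4701 sin 142° = 2894.22, north 4701 cos 142° = -3704.44
Net displacement: 2537.65 east, -3599.79 north. Direction back to start is (-2537.65, 3599.79): bearing = atan2(-2537.65, 3599.79) mod 360° = 324.82° ≈ 325°.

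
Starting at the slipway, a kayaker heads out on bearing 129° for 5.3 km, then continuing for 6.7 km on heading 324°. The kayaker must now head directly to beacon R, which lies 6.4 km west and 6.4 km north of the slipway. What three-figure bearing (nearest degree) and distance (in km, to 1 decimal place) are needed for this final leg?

303°, 7.9 km

Leg 1 (129°, 5.3 km): east 5.3 sin 129° = 4.12, north 5.3 cos 129° = -3.34
Leg 2 (324°, 6.7 km): east 6.7 sin 324° = -3.94, north 6.7 cos 324° = 5.42
Current position: (0.18, 2.09). Target: (-6.4, 6.4). Remaining: Δeast = -6.58, Δnorth = 4.31.
Bearing = atan2(-6.58, 4.31) mod 360° = 303.25°; distance = √((-6.58)² + (4.31)²) = 7.869 km.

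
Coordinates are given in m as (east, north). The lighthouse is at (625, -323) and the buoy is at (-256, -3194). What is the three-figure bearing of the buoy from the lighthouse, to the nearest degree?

197°

Δeast = -256 − 625 = -881.00; Δnorth = -3194 − -323 = -2871.00.
Bearing = atan2(Δeast, Δnorth) mod 360° = 197.06° ≈ 197°.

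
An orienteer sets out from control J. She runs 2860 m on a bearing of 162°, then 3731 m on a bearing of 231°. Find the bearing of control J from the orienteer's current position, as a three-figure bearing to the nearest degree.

022°

Leg 1 (162°, 2860 m): east 2860 sin 162° = 883.79, north 2860 cos 162° = -2720.02
Leg 2 (231°, 3731 m): east 3731 sin 231° = -2899.53, north 3731 cos 231° = -2347.99
Net displacement: -2015.74 east, -5068.02 north. Direction back to start is (2015.74, 5068.02): bearing = atan2(2015.74, 5068.02) mod 360° = 21.69° ≈ 022°.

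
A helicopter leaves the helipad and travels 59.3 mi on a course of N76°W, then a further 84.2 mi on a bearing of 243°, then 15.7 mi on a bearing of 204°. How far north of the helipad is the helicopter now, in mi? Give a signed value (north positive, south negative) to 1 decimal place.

Leg 1 (N76°W, 59.3 mi): east 59.3 sin 284° = -57.54, north 59.3 cos 284° = 14.35
Leg 2 (243°, 84.2 mi): east 84.2 sin 243° = -75.02, north 84.2 cos 243° = -38.23
Leg 3 (204°, 15.7 mi): east 15.7 sin 204° = -6.39, north 15.7 cos 204° = -14.34
Net north component: -38.22 mi.

-38.2 mi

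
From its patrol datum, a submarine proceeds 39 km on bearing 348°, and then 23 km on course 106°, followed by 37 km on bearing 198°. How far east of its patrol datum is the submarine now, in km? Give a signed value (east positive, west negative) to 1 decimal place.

Leg 1 (348°, 39 km): east 39 sin 348° = -8.11, north 39 cos 348° = 38.15
Leg 2 (106°, 23 km): east 23 sin 106° = 22.11, north 23 cos 106° = -6.34
Leg 3 (198°, 37 km): east 37 sin 198° = -11.43, north 37 cos 198° = -35.19
Net east component: 2.57 km.

2.6 km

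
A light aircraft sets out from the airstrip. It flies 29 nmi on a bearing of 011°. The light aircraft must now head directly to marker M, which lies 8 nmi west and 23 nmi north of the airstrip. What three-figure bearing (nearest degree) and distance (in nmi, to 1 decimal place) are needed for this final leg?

248°, 14.6 nmi

Leg 1 (011°, 29 nmi): east 29 sin 11° = 5.53, north 29 cos 11° = 28.47
Current position: (5.53, 28.47). Target: (-8, 23). Remaining: Δeast = -13.53, Δnorth = -5.47.
Bearing = atan2(-13.53, -5.47) mod 360° = 248.00°; distance = √((-13.53)² + (-5.47)²) = 14.596 nmi.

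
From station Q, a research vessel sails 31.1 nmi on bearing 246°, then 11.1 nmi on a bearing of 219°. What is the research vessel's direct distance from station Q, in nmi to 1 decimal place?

Leg 1 (246°, 31.1 nmi): east 31.1 sin 246° = -28.41, north 31.1 cos 246° = -12.65
Leg 2 (219°, 11.1 nmi): east 11.1 sin 219° = -6.99, north 11.1 cos 219° = -8.63
Net: -35.40 east, -21.28 north. Distance = √((-35.40)² + (-21.28)²) = 41.299 nmi.

41.3 nmi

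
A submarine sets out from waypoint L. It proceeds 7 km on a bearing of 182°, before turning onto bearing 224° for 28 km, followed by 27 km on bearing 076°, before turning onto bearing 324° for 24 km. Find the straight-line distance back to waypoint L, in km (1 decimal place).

Leg 1 (182°, 7 km): east 7 sin 182° = -0.24, north 7 cos 182° = -7.00
Leg 2 (224°, 28 km): east 28 sin 224° = -19.45, north 28 cos 224° = -20.14
Leg 3 (076°, 27 km): east 27 sin 76° = 26.20, north 27 cos 76° = 6.53
Leg 4 (324°, 24 km): east 24 sin 324° = -14.11, north 24 cos 324° = 19.42
Net: -7.60 east, -1.19 north. Distance = √((-7.60)² + (-1.19)²) = 7.696 km.

7.7 km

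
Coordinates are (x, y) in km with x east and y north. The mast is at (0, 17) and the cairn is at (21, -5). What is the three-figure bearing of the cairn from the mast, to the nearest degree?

Δeast = 21 − 0 = 21.00; Δnorth = -5 − 17 = -22.00.
Bearing = atan2(Δeast, Δnorth) mod 360° = 136.33° ≈ 136°.

136°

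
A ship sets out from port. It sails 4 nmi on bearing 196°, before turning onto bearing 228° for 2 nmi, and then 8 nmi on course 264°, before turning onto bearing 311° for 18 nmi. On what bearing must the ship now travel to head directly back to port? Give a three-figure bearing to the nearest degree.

103°

Leg 1 (196°, 4 nmi): east 4 sin 196° = -1.10, north 4 cos 196° = -3.85
Leg 2 (228°, 2 nmi): east 2 sin 228° = -1.49, north 2 cos 228° = -1.34
Leg 3 (264°, 8 nmi): east 8 sin 264° = -7.96, north 8 cos 264° = -0.84
Leg 4 (311°, 18 nmi): east 18 sin 311° = -13.58, north 18 cos 311° = 11.81
Net displacement: -24.13 east, 5.79 north. Direction back to start is (24.13, -5.79): bearing = atan2(24.13, -5.79) mod 360° = 103.49° ≈ 103°.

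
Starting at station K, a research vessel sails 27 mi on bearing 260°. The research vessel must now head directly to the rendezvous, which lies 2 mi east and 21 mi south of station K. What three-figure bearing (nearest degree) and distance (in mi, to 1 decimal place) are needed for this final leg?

120°, 32.9 mi

Leg 1 (260°, 27 mi): east 27 sin 260° = -26.59, north 27 cos 260° = -4.69
Current position: (-26.59, -4.69). Target: (2, -21). Remaining: Δeast = 28.59, Δnorth = -16.31.
Bearing = atan2(28.59, -16.31) mod 360° = 119.71°; distance = √((28.59)² + (-16.31)²) = 32.916 mi.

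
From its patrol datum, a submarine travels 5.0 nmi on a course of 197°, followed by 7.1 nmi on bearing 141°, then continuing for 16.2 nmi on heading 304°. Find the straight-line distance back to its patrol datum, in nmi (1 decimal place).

10.5 nmi

Leg 1 (197°, 5.0 nmi): east 5.0 sin 197° = -1.46, north 5.0 cos 197° = -4.78
Leg 2 (141°, 7.1 nmi): east 7.1 sin 141° = 4.47, north 7.1 cos 141° = -5.52
Leg 3 (304°, 16.2 nmi): east 16.2 sin 304° = -13.43, north 16.2 cos 304° = 9.06
Net: -10.42 east, -1.24 north. Distance = √((-10.42)² + (-1.24)²) = 10.498 nmi.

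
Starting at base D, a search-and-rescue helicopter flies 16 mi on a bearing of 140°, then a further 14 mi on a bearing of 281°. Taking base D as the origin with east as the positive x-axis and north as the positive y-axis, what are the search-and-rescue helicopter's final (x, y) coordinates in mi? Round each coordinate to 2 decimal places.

(-3.46, -9.59)

Leg 1 (140°, 16 mi): east 16 sin 140° = 10.28, north 16 cos 140° = -12.26
Leg 2 (281°, 14 mi): east 14 sin 281° = -13.74, north 14 cos 281° = 2.67
Summing: -3.46 mi east, -9.59 mi north → (-3.46, -9.59).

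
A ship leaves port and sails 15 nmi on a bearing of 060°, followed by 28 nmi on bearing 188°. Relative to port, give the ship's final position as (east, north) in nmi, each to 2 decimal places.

(9.09, -20.23)

Leg 1 (060°, 15 nmi): east 15 sin 60° = 12.99, north 15 cos 60° = 7.50
Leg 2 (188°, 28 nmi): east 28 sin 188° = -3.90, north 28 cos 188° = -27.73
Summing: 9.09 nmi east, -20.23 nmi north → (9.09, -20.23).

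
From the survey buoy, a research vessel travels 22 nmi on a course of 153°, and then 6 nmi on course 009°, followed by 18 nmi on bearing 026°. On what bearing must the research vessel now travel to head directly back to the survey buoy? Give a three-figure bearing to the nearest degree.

262°

Leg 1 (153°, 22 nmi): east 22 sin 153° = 9.99, north 22 cos 153° = -19.60
Leg 2 (009°, 6 nmi): east 6 sin 9° = 0.94, north 6 cos 9° = 5.93
Leg 3 (026°, 18 nmi): east 18 sin 26° = 7.89, north 18 cos 26° = 16.18
Net displacement: 18.82 east, 2.50 north. Direction back to start is (-18.82, -2.50): bearing = atan2(-18.82, -2.50) mod 360° = 262.43° ≈ 262°.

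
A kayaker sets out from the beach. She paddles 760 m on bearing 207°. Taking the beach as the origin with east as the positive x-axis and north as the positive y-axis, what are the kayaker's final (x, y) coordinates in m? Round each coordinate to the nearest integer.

Leg 1 (207°, 760 m): east 760 sin 207° = -345.03, north 760 cos 207° = -677.16
Summing: -345.03 m east, -677.16 m north → (-345, -677).

(-345, -677)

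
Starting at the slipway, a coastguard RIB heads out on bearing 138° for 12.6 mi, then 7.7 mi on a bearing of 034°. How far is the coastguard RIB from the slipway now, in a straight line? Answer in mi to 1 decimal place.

Leg 1 (138°, 12.6 mi): east 12.6 sin 138° = 8.43, north 12.6 cos 138° = -9.36
Leg 2 (034°, 7.7 mi): east 7.7 sin 34° = 4.31, north 7.7 cos 34° = 6.38
Net: 12.74 east, -2.98 north. Distance = √((12.74)² + (-2.98)²) = 13.081 mi.

13.1 mi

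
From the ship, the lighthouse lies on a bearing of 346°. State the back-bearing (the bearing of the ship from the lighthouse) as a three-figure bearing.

166°

Back-bearing = 346° − 180° = 166°.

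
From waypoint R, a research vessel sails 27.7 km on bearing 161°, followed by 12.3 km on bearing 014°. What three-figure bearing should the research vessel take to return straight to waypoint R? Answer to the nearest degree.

320°

Leg 1 (161°, 27.7 km): east 27.7 sin 161° = 9.02, north 27.7 cos 161° = -26.19
Leg 2 (014°, 12.3 km): east 12.3 sin 14° = 2.98, north 12.3 cos 14° = 11.93
Net displacement: 11.99 east, -14.26 north. Direction back to start is (-11.99, 14.26): bearing = atan2(-11.99, 14.26) mod 360° = 319.93° ≈ 320°.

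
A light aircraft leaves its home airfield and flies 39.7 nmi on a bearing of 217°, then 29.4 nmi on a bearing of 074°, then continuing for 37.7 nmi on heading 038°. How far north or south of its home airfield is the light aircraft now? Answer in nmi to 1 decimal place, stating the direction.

Leg 1 (217°, 39.7 nmi): east 39.7 sin 217° = -23.89, north 39.7 cos 217° = -31.71
Leg 2 (074°, 29.4 nmi): east 29.4 sin 74° = 28.26, north 29.4 cos 74° = 8.10
Leg 3 (038°, 37.7 nmi): east 37.7 sin 38° = 23.21, north 37.7 cos 38° = 29.71
Net north component: 6.11 nmi.

6.1 nmi north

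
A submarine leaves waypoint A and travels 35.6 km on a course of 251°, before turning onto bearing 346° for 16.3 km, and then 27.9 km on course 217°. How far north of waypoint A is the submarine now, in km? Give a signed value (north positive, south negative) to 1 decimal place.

Leg 1 (251°, 35.6 km): east 35.6 sin 251° = -33.66, north 35.6 cos 251° = -11.59
Leg 2 (346°, 16.3 km): east 16.3 sin 346° = -3.94, north 16.3 cos 346° = 15.82
Leg 3 (217°, 27.9 km): east 27.9 sin 217° = -16.79, north 27.9 cos 217° = -22.28
Net north component: -18.06 km.

-18.1 km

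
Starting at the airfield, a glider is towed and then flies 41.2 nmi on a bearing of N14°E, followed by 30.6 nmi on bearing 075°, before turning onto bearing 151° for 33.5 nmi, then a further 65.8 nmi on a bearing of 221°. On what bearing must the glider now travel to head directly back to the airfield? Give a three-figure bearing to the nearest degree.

338°

Leg 1 (N14°E, 41.2 nmi): east 41.2 sin 14° = 9.97, north 41.2 cos 14° = 39.98
Leg 2 (075°, 30.6 nmi): east 30.6 sin 75° = 29.56, north 30.6 cos 75° = 7.92
Leg 3 (151°, 33.5 nmi): east 33.5 sin 151° = 16.24, north 33.5 cos 151° = -29.30
Leg 4 (221°, 65.8 nmi): east 65.8 sin 221° = -43.17, north 65.8 cos 221° = -49.66
Net displacement: 12.60 east, -31.06 north. Direction back to start is (-12.60, 31.06): bearing = atan2(-12.60, 31.06) mod 360° = 337.93° ≈ 338°.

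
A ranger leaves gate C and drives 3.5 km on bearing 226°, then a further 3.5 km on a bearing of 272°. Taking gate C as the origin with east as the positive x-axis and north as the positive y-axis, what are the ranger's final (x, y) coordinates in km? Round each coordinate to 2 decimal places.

Leg 1 (226°, 3.5 km): east 3.5 sin 226° = -2.52, north 3.5 cos 226° = -2.43
Leg 2 (272°, 3.5 km): east 3.5 sin 272° = -3.50, north 3.5 cos 272° = 0.12
Summing: -6.02 km east, -2.31 km north → (-6.02, -2.31).

(-6.02, -2.31)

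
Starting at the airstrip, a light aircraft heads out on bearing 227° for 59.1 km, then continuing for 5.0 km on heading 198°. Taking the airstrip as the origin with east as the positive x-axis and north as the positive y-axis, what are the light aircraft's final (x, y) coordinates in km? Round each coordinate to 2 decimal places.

Leg 1 (227°, 59.1 km): east 59.1 sin 227° = -43.22, north 59.1 cos 227° = -40.31
Leg 2 (198°, 5.0 km): east 5.0 sin 198° = -1.55, north 5.0 cos 198° = -4.76
Summing: -44.77 km east, -45.06 km north → (-44.77, -45.06).

(-44.77, -45.06)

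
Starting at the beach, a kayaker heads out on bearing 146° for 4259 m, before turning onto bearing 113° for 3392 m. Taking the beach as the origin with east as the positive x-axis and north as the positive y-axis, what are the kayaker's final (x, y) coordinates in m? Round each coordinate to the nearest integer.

Leg 1 (146°, 4259 m): east 4259 sin 146° = 2381.60, north 4259 cos 146° = -3530.87
Leg 2 (113°, 3392 m): east 3392 sin 113° = 3122.35, north 3392 cos 113° = -1325.36
Summing: 5503.96 m east, -4856.23 m north → (5504, -4856).

(5504, -4856)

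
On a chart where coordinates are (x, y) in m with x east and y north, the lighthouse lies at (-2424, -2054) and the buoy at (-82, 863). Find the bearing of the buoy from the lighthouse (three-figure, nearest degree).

039°

Δeast = -82 − -2424 = 2342.00; Δnorth = 863 − -2054 = 2917.00.
Bearing = atan2(Δeast, Δnorth) mod 360° = 38.76° ≈ 039°.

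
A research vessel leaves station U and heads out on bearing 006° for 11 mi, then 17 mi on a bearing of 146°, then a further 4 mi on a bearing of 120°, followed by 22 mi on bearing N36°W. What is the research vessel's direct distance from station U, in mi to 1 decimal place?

Leg 1 (006°, 11 mi): east 11 sin 6° = 1.15, north 11 cos 6° = 10.94
Leg 2 (146°, 17 mi): east 17 sin 146° = 9.51, north 17 cos 146° = -14.09
Leg 3 (120°, 4 mi): east 4 sin 120° = 3.46, north 4 cos 120° = -2.00
Leg 4 (N36°W, 22 mi): east 22 sin 324° = -12.93, north 22 cos 324° = 17.80
Net: 1.19 east, 12.64 north. Distance = √((1.19)² + (12.64)²) = 12.700 mi.

12.7 mi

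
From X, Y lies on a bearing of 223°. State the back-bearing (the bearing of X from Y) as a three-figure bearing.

043°

Back-bearing = 223° − 180° = 043°.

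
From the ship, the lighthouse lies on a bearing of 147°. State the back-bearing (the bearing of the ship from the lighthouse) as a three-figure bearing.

327°

Back-bearing = 147° + 180° = 327°.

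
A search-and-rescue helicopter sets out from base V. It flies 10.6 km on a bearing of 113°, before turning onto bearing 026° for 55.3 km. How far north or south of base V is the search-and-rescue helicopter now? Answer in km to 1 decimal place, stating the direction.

Leg 1 (113°, 10.6 km): east 10.6 sin 113° = 9.76, north 10.6 cos 113° = -4.14
Leg 2 (026°, 55.3 km): east 55.3 sin 26° = 24.24, north 55.3 cos 26° = 49.70
Net north component: 45.56 km.

45.6 km north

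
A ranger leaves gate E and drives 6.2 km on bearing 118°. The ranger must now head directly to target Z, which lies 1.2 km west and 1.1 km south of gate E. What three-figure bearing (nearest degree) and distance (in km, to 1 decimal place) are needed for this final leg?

285°, 6.9 km

Leg 1 (118°, 6.2 km): east 6.2 sin 118° = 5.47, north 6.2 cos 118° = -2.91
Current position: (5.47, -2.91). Target: (-1.2, -1.1). Remaining: Δeast = -6.67, Δnorth = 1.81.
Bearing = atan2(-6.67, 1.81) mod 360° = 285.18°; distance = √((-6.67)² + (1.81)²) = 6.916 km.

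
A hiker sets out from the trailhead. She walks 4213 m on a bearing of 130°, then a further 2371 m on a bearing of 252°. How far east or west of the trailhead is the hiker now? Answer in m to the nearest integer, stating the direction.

972 m east

Leg 1 (130°, 4213 m): east 4213 sin 130° = 3227.35, north 4213 cos 130° = -2708.06
Leg 2 (252°, 2371 m): east 2371 sin 252° = -2254.96, north 2371 cos 252° = -732.68
Net east component: 972.39 m.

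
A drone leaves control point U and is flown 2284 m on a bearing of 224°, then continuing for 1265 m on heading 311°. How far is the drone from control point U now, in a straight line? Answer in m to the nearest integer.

2668 m

Leg 1 (224°, 2284 m): east 2284 sin 224° = -1586.60, north 2284 cos 224° = -1642.97
Leg 2 (311°, 1265 m): east 1265 sin 311° = -954.71, north 1265 cos 311° = 829.91
Net: -2541.31 east, -813.06 north. Distance = √((-2541.31)² + (-813.06)²) = 2668.203 m.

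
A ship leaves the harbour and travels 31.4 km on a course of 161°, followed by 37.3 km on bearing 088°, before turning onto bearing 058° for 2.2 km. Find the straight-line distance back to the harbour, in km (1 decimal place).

Leg 1 (161°, 31.4 km): east 31.4 sin 161° = 10.22, north 31.4 cos 161° = -29.69
Leg 2 (088°, 37.3 km): east 37.3 sin 88° = 37.28, north 37.3 cos 88° = 1.30
Leg 3 (058°, 2.2 km): east 2.2 sin 58° = 1.87, north 2.2 cos 58° = 1.17
Net: 49.37 east, -27.22 north. Distance = √((49.37)² + (-27.22)²) = 56.374 km.

56.4 km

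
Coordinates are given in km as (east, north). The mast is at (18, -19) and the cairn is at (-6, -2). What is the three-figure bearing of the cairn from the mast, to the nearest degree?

Δeast = -6 − 18 = -24.00; Δnorth = -2 − -19 = 17.00.
Bearing = atan2(Δeast, Δnorth) mod 360° = 305.31° ≈ 305°.

305°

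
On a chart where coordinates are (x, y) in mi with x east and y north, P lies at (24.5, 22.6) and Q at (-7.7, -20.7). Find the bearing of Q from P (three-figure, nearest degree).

217°

Δeast = -7.7 − 24.5 = -32.20; Δnorth = -20.7 − 22.6 = -43.30.
Bearing = atan2(Δeast, Δnorth) mod 360° = 216.64° ≈ 217°.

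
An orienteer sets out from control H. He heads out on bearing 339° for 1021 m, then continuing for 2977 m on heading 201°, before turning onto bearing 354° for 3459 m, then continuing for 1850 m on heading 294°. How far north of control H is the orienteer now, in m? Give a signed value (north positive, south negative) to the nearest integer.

Leg 1 (339°, 1021 m): east 1021 sin 339° = -365.89, north 1021 cos 339° = 953.19
Leg 2 (201°, 2977 m): east 2977 sin 201° = -1066.86, north 2977 cos 201° = -2779.27
Leg 3 (354°, 3459 m): east 3459 sin 354° = -361.56, north 3459 cos 354° = 3440.05
Leg 4 (294°, 1850 m): east 1850 sin 294° = -1690.06, north 1850 cos 294° = 752.46
Net north component: 2366.43 m.

2366 m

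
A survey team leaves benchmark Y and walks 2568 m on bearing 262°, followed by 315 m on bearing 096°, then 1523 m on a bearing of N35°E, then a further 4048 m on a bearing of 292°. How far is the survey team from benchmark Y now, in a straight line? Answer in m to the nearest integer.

Leg 1 (262°, 2568 m): east 2568 sin 262° = -2543.01, north 2568 cos 262° = -357.40
Leg 2 (096°, 315 m): east 315 sin 96° = 313.27, north 315 cos 96° = -32.93
Leg 3 (N35°E, 1523 m): east 1523 sin 35° = 873.56, north 1523 cos 35° = 1247.57
Leg 4 (292°, 4048 m): east 4048 sin 292° = -3753.24, north 4048 cos 292° = 1516.41
Net: -5109.42 east, 2373.65 north. Distance = √((-5109.42)² + (2373.65)²) = 5633.860 m.

5634 m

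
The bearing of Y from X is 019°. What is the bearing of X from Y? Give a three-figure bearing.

Back-bearing = 019° + 180° = 199°.

199°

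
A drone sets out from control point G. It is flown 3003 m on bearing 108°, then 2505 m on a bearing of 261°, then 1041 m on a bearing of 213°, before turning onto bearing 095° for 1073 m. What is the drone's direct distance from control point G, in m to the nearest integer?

2451 m

Leg 1 (108°, 3003 m): east 3003 sin 108° = 2856.02, north 3003 cos 108° = -927.98
Leg 2 (261°, 2505 m): east 2505 sin 261° = -2474.16, north 2505 cos 261° = -391.87
Leg 3 (213°, 1041 m): east 1041 sin 213° = -566.97, north 1041 cos 213° = -873.06
Leg 4 (095°, 1073 m): east 1073 sin 95° = 1068.92, north 1073 cos 95° = -93.52
Net: 883.81 east, -2286.42 north. Distance = √((883.81)² + (-2286.42)²) = 2451.294 m.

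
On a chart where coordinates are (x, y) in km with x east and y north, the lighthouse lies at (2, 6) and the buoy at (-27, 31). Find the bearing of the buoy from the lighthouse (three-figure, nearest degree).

Δeast = -27 − 2 = -29.00; Δnorth = 31 − 6 = 25.00.
Bearing = atan2(Δeast, Δnorth) mod 360° = 310.76° ≈ 311°.

311°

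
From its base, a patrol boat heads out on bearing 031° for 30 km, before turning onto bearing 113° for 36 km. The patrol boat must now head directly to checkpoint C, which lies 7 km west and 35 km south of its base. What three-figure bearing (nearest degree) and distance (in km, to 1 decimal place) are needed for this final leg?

230°, 72.6 km

Leg 1 (031°, 30 km): east 30 sin 31° = 15.45, north 30 cos 31° = 25.72
Leg 2 (113°, 36 km): east 36 sin 113° = 33.14, north 36 cos 113° = -14.07
Current position: (48.59, 11.65). Target: (-7, -35). Remaining: Δeast = -55.59, Δnorth = -46.65.
Bearing = atan2(-55.59, -46.65) mod 360° = 230.00°; distance = √((-55.59)² + (-46.65)²) = 72.569 km.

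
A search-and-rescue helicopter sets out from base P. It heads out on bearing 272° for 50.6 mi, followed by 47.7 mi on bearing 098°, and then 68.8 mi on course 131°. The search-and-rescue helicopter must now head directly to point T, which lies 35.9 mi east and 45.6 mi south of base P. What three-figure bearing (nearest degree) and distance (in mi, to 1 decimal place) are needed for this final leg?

289°, 13.4 mi

Leg 1 (272°, 50.6 mi): east 50.6 sin 272° = -50.57, north 50.6 cos 272° = 1.77
Leg 2 (098°, 47.7 mi): east 47.7 sin 98° = 47.24, north 47.7 cos 98° = -6.64
Leg 3 (131°, 68.8 mi): east 68.8 sin 131° = 51.92, north 68.8 cos 131° = -45.14
Current position: (48.59, -50.01). Target: (35.9, -45.6). Remaining: Δeast = -12.69, Δnorth = 4.41.
Bearing = atan2(-12.69, 4.41) mod 360° = 289.16°; distance = √((-12.69)² + (4.41)²) = 13.435 mi.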